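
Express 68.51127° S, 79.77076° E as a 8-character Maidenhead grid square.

Shift to the Maidenhead origin (180°W, 90°S): lon 259.77076, lat 21.48873.
Field (20°×10°, letters A–R): lon ⌊259.77076/20⌋ = 12 → M; lat ⌊21.48873/10⌋ = 2 → C.
Square (2°×1°, digits 0–9): lon ⌊19.77076/2⌋ = 9; lat ⌊1.48873/1⌋ = 1.
Subsquare (5′×2.5′, letters a–x): lon ⌊1.77076/0.0833333⌋ = 21 → v; lat ⌊0.48873/0.0416667⌋ = 11 → l.
Extended square (30″×15″, digits 0–9): lon ⌊0.02076/0.00833333⌋ = 2; lat ⌊0.03040/0.00416667⌋ = 7.

MC91vl27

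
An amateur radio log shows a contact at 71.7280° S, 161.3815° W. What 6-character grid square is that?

AB98hg

Add 180° to longitude and 90° to latitude: 18.6185, 18.2720.
Field: 18.6185/20 → 0 → A, 18.2720/10 → 1 → B; chars AB.
Square: 18.6185/2 → 9, 8.2720/1 → 8; chars 98.
Subsquare: 0.6185/0.0833333 → 7 → h, 0.2720/0.0416667 → 6 → g; chars hg.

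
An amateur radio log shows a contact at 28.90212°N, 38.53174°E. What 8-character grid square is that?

KL98gv36

Offset from 180°W / 90°S: lon 218.53174°, lat 118.90212°.
Field: 218.53174/20 → 10 → K, 118.90212/10 → 11 → L; chars KL.
Square: 18.53174/2 → 9, 8.90212/1 → 8; chars 98.
Subsquare: 0.53174/0.0833333 → 6 → g, 0.90212/0.0416667 → 21 → v; chars gv.
Extended square: 0.03174/0.00833333 → 3, 0.02712/0.00416667 → 6; chars 36.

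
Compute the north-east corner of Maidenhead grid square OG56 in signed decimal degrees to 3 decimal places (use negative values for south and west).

Field O=14, G=6: +14·20° lon, +6·10° lat → SW at lon 100°, lat -30°.
Square 5, 6: +5·2° lon, +6·1° lat → SW at lon 110°, lat -24°.
Cell spans 2° lon × 1° lat. NE corner is SW corner plus one full cell.
latitude -23.000, longitude 112.000.

-23.000, 112.000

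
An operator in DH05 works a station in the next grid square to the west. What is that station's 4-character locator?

CH95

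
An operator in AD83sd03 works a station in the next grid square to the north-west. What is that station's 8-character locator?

Longitude extended square 0; −1 → -1, wraps to 9, carry into subsquare.
Longitude subsquare s = 18; −1 → 17 = r.
Latitude extended square 3; +1 → 4.

AD83rd94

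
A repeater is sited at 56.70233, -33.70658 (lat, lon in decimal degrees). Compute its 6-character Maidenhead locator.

Add 180° to longitude and 90° to latitude: 146.2934, 146.7023.
Field: lon ⌊146.2934/20⌋ = 7 → H; lat ⌊146.7023/10⌋ = 14 → O.
Square: lon ⌊6.2934/2⌋ = 3; lat ⌊6.7023/1⌋ = 6.
Subsquare: lon ⌊0.2934/0.0833333⌋ = 3 → d; lat ⌊0.7023/0.0416667⌋ = 16 → q.

HO36dq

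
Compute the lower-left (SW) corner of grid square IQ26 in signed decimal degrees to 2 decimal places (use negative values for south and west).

Field I=8, Q=16: +8·20° lon, +16·10° lat → SW at lon -20°, lat 70°.
Square 2, 6: +2·2° lon, +6·1° lat → SW at lon -16°, lat 76°.
latitude 76.00, longitude -16.00.

76.00, -16.00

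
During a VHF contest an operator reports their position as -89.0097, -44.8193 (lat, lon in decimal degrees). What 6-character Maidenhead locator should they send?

GA70ox

Add 180° to longitude and 90° to latitude: 135.1807, 0.9903.
Field (20°×10°, letters A–R): lon ⌊135.1807/20⌋ = 6 → G; lat ⌊0.9903/10⌋ = 0 → A.
Square (2°×1°, digits 0–9): lon ⌊15.1807/2⌋ = 7; lat ⌊0.9903/1⌋ = 0.
Subsquare (5′×2.5′, letters a–x): lon ⌊1.1807/0.0833333⌋ = 14 → o; lat ⌊0.9903/0.0416667⌋ = 23 → x.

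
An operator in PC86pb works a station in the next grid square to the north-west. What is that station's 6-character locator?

PC86oc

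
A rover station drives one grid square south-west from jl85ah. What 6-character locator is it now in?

JL75xg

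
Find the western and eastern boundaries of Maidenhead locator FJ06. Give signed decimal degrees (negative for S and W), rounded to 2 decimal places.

Field F=5, J=9: +5·20° lon, +9·10° lat → SW at lon -80°, lat 0°.
Square 0, 6: +0·2° lon, +6·1° lat → SW at lon -80°, lat 6°.
Cell spans 2° lon × 1° lat.
west -80.00, east -78.00.

-80.00, -78.00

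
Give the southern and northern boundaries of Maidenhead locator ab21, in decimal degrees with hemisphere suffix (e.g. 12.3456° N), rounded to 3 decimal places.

79.000° S, 78.000° S

Field A=0, B=1: +0·20° lon, +1·10° lat → SW at lon -180°, lat -80°.
Square 2, 1: +2·2° lon, +1·1° lat → SW at lon -176°, lat -79°.
Cell spans 2° lon × 1° lat.
south 79.000° S, north 78.000° S.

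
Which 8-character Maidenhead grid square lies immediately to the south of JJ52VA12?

Latitude extended square 2; −1 → 1.
The longitude characters are unchanged.

JJ52va11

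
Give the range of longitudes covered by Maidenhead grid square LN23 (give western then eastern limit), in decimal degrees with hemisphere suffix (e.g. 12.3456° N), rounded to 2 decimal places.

44.00° E, 46.00° E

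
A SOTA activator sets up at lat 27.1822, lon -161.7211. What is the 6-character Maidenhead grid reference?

Offset from 180°W / 90°S: lon 18.2789°, lat 117.1822°.
Field: lon ⌊18.2789/20⌋ = 0 → A; lat ⌊117.1822/10⌋ = 11 → L.
Square: lon ⌊18.2789/2⌋ = 9; lat ⌊7.1822/1⌋ = 7.
Subsquare: lon ⌊0.2789/0.0833333⌋ = 3 → d; lat ⌊0.1822/0.0416667⌋ = 4 → e.

AL97de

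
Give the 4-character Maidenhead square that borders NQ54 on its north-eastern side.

Longitude square 5; +1 → 6.
Latitude square 4; +1 → 5.

NQ65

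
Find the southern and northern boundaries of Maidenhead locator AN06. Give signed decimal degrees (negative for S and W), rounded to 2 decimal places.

46.00, 47.00

Field A=0, N=13: +0·20° lon, +13·10° lat → SW at lon -180°, lat 40°.
Square 0, 6: +0·2° lon, +6·1° lat → SW at lon -180°, lat 46°.
Cell spans 2° lon × 1° lat.
south 46.00, north 47.00.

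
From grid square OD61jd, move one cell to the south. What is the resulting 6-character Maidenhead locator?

OD61jc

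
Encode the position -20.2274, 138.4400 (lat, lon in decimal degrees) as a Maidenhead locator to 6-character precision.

PG99fs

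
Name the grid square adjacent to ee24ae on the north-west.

EE14xf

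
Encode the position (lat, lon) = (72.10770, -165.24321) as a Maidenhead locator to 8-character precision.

AQ72jc05

Offset from 180°W / 90°S: lon 14.75679°, lat 162.10770°.
Field: 14.75679/20 → 0 → A, 162.10770/10 → 16 → Q; chars AQ.
Square: 14.75679/2 → 7, 2.10770/1 → 2; chars 72.
Subsquare: 0.75679/0.0833333 → 9 → j, 0.10770/0.0416667 → 2 → c; chars jc.
Extended square: 0.00679/0.00833333 → 0, 0.02437/0.00416667 → 5; chars 05.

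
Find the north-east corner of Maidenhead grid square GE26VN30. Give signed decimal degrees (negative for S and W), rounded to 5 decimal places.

-43.45417, -54.21667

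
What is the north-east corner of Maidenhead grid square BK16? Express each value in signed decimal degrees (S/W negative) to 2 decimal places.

Field B=1, K=10: +1·20° lon, +10·10° lat → SW at lon -160°, lat 10°.
Square 1, 6: +1·2° lon, +6·1° lat → SW at lon -158°, lat 16°.
Cell spans 2° lon × 1° lat. NE corner is SW corner plus one full cell.
latitude 17.00, longitude -156.00.

17.00, -156.00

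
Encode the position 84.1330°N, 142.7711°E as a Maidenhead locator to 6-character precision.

QR14jd

Offset from 180°W / 90°S: lon 322.7711°, lat 174.1330°.
Field: 322.7711/20 → 16 → Q, 174.1330/10 → 17 → R; chars QR.
Square: 2.7711/2 → 1, 4.1330/1 → 4; chars 14.
Subsquare: 0.7711/0.0833333 → 9 → j, 0.1330/0.0416667 → 3 → d; chars jd.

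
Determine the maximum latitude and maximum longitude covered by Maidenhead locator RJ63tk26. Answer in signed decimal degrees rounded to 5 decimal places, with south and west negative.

3.44583, 173.60833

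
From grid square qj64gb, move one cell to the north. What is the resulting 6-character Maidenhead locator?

Latitude subsquare b = 1; +1 → 2 = c.
The longitude characters are unchanged.

QJ64gc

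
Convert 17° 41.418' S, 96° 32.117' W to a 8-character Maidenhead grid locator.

EH12rh54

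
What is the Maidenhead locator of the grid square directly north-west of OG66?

Longitude square 6; −1 → 5.
Latitude square 6; +1 → 7.

OG57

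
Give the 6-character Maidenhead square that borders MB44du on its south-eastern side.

MB44et

Longitude subsquare d = 3; +1 → 4 = e.
Latitude subsquare u = 20; −1 → 19 = t.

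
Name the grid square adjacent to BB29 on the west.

Longitude square 2; −1 → 1.
The latitude characters are unchanged.

BB19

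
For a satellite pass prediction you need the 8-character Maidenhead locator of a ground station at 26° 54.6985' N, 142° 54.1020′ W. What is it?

BL86nv18

Add 180° to longitude and 90° to latitude: 37.09830, 116.91164.
Field: 37.09830/20 → 1 → B, 116.91164/10 → 11 → L; chars BL.
Square: 17.09830/2 → 8, 6.91164/1 → 6; chars 86.
Subsquare: 1.09830/0.0833333 → 13 → n, 0.91164/0.0416667 → 21 → v; chars nv.
Extended square: 0.01497/0.00833333 → 1, 0.03664/0.00416667 → 8; chars 18.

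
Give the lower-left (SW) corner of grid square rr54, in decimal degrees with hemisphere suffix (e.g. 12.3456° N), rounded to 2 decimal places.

84.00° N, 170.00° E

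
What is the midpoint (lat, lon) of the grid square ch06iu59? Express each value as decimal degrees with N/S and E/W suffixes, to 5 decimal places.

Field C=2, H=7: +2·20° lon, +7·10° lat → SW at lon -140°, lat -20°.
Square 0, 6: +0·2° lon, +6·1° lat → SW at lon -140°, lat -14°.
Subsquare i=8, u=20: +8·0.0833333° lon, +20·0.0416667° lat → SW at lon -139.333°, lat -13.1667°.
Extended square 5, 9: +5·0.00833333° lon, +9·0.00416667° lat → SW at lon -139.292°, lat -13.1292°.
Cell spans 0.00833333° lon × 0.00416667° lat. Centre is SW corner plus half of each.
latitude 13.12708° S, longitude 139.28750° W.

13.12708° S, 139.28750° W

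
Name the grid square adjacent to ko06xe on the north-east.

KO16af

Longitude subsquare x = 23; +1 → 24, wraps to 0 = a, carry into square.
Longitude square 0; +1 → 1.
Latitude subsquare e = 4; +1 → 5 = f.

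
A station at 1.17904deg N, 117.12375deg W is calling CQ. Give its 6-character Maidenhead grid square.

Add 180° to longitude and 90° to latitude: 62.8762, 91.1790.
Field: lon ⌊62.8762/20⌋ = 3 → D; lat ⌊91.1790/10⌋ = 9 → J.
Square: lon ⌊2.8762/2⌋ = 1; lat ⌊1.1790/1⌋ = 1.
Subsquare: lon ⌊0.8762/0.0833333⌋ = 10 → k; lat ⌊0.1790/0.0416667⌋ = 4 → e.

DJ11ke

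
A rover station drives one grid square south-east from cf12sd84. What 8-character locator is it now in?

CF12sd93

Longitude extended square 8; +1 → 9.
Latitude extended square 4; −1 → 3.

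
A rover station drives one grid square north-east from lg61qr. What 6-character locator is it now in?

Longitude subsquare q = 16; +1 → 17 = r.
Latitude subsquare r = 17; +1 → 18 = s.

LG61rs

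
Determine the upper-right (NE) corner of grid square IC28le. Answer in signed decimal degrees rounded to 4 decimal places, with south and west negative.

Field I=8, C=2: +8·20° lon, +2·10° lat → SW at lon -20°, lat -70°.
Square 2, 8: +2·2° lon, +8·1° lat → SW at lon -16°, lat -62°.
Subsquare l=11, e=4: +11·0.0833333° lon, +4·0.0416667° lat → SW at lon -15.0833°, lat -61.8333°.
Cell spans 0.0833333° lon × 0.0416667° lat. NE corner is SW corner plus one full cell.
latitude -61.7917, longitude -15.0000.

-61.7917, -15.0000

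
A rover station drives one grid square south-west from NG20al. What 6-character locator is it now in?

NG10xk

Longitude subsquare a = 0; −1 → -1, wraps to 23 = x, carry into square.
Longitude square 2; −1 → 1.
Latitude subsquare l = 11; −1 → 10 = k.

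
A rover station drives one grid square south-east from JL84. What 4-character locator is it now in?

Longitude square 8; +1 → 9.
Latitude square 4; −1 → 3.

JL93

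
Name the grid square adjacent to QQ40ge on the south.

Latitude subsquare e = 4; −1 → 3 = d.
The longitude characters are unchanged.

QQ40gd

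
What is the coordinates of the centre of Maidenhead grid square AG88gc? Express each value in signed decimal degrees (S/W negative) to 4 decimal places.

-21.8958, -163.4583

Field A=0, G=6: +0·20° lon, +6·10° lat → SW at lon -180°, lat -30°.
Square 8, 8: +8·2° lon, +8·1° lat → SW at lon -164°, lat -22°.
Subsquare g=6, c=2: +6·0.0833333° lon, +2·0.0416667° lat → SW at lon -163.5°, lat -21.9167°.
Cell spans 0.0833333° lon × 0.0416667° lat. Centre is SW corner plus half of each.
latitude -21.8958, longitude -163.4583.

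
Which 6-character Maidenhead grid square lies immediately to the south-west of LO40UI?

LO40th

Longitude subsquare u = 20; −1 → 19 = t.
Latitude subsquare i = 8; −1 → 7 = h.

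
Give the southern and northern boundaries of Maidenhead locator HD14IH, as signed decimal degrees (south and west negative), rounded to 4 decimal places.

-55.7083, -55.6667

Field H=7, D=3: +7·20° lon, +3·10° lat → SW at lon -40°, lat -60°.
Square 1, 4: +1·2° lon, +4·1° lat → SW at lon -38°, lat -56°.
Subsquare i=8, h=7: +8·0.0833333° lon, +7·0.0416667° lat → SW at lon -37.3333°, lat -55.7083°.
Cell spans 0.0833333° lon × 0.0416667° lat.
south -55.7083, north -55.6667.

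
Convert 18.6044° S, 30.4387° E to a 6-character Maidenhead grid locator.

KH51fj

Add 180° to longitude and 90° to latitude: 210.4387, 71.3956.
Field (20°×10°, letters A–R): lon ⌊210.4387/20⌋ = 10 → K; lat ⌊71.3956/10⌋ = 7 → H.
Square (2°×1°, digits 0–9): lon ⌊10.4387/2⌋ = 5; lat ⌊1.3956/1⌋ = 1.
Subsquare (5′×2.5′, letters a–x): lon ⌊0.4387/0.0833333⌋ = 5 → f; lat ⌊0.3956/0.0416667⌋ = 9 → j.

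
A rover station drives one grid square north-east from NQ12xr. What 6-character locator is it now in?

NQ22as

Longitude subsquare x = 23; +1 → 24, wraps to 0 = a, carry into square.
Longitude square 1; +1 → 2.
Latitude subsquare r = 17; +1 → 18 = s.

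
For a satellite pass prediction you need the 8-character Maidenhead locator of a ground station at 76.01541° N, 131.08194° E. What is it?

Shift to the Maidenhead origin (180°W, 90°S): lon 311.08194, lat 166.01541.
Field: lon ⌊311.08194/20⌋ = 15 → P; lat ⌊166.01541/10⌋ = 16 → Q.
Square: lon ⌊11.08194/2⌋ = 5; lat ⌊6.01541/1⌋ = 6.
Subsquare: lon ⌊1.08194/0.0833333⌋ = 12 → m; lat ⌊0.01541/0.0416667⌋ = 0 → a.
Extended square: lon ⌊0.08194/0.00833333⌋ = 9; lat ⌊0.01541/0.00416667⌋ = 3.

PQ56ma93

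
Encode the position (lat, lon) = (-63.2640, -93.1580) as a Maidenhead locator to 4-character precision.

EC36

Add 180° to longitude and 90° to latitude: 86.84, 26.74.
Field: 86.84/20 → 4 → E, 26.74/10 → 2 → C; chars EC.
Square: 6.84/2 → 3, 6.74/1 → 6; chars 36.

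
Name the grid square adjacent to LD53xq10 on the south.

LD53xp19

Latitude extended square 0; −1 → -1, wraps to 9, carry into subsquare.
Latitude subsquare q = 16; −1 → 15 = p.
The longitude characters are unchanged.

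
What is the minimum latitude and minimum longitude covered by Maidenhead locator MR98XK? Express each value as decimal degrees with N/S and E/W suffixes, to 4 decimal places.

Field M=12, R=17: +12·20° lon, +17·10° lat → SW at lon 60°, lat 80°.
Square 9, 8: +9·2° lon, +8·1° lat → SW at lon 78°, lat 88°.
Subsquare x=23, k=10: +23·0.0833333° lon, +10·0.0416667° lat → SW at lon 79.9167°, lat 88.4167°.
latitude 88.4167° N, longitude 79.9167° E.

88.4167° N, 79.9167° E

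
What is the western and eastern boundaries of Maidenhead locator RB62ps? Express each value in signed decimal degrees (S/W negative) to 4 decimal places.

Field R=17, B=1: +17·20° lon, +1·10° lat → SW at lon 160°, lat -80°.
Square 6, 2: +6·2° lon, +2·1° lat → SW at lon 172°, lat -78°.
Subsquare p=15, s=18: +15·0.0833333° lon, +18·0.0416667° lat → SW at lon 173.25°, lat -77.25°.
Cell spans 0.0833333° lon × 0.0416667° lat.
west 173.2500, east 173.3333.

173.2500, 173.3333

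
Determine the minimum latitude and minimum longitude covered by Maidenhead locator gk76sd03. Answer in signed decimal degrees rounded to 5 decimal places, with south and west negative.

Field G=6, K=10: +6·20° lon, +10·10° lat → SW at lon -60°, lat 10°.
Square 7, 6: +7·2° lon, +6·1° lat → SW at lon -46°, lat 16°.
Subsquare s=18, d=3: +18·0.0833333° lon, +3·0.0416667° lat → SW at lon -44.5°, lat 16.125°.
Extended square 0, 3: +0·0.00833333° lon, +3·0.00416667° lat → SW at lon -44.5°, lat 16.1375°.
latitude 16.13750, longitude -44.50000.

16.13750, -44.50000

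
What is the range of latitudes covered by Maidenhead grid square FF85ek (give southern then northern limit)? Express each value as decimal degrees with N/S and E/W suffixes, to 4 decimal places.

34.5833° S, 34.5417° S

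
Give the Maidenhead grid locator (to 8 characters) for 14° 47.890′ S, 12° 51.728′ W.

IH35ne68

Offset from 180°W / 90°S: lon 167.13787°, lat 75.20183°.
Field: lon ⌊167.13787/20⌋ = 8 → I; lat ⌊75.20183/10⌋ = 7 → H.
Square: lon ⌊7.13787/2⌋ = 3; lat ⌊5.20183/1⌋ = 5.
Subsquare: lon ⌊1.13787/0.0833333⌋ = 13 → n; lat ⌊0.20183/0.0416667⌋ = 4 → e.
Extended square: lon ⌊0.05453/0.00833333⌋ = 6; lat ⌊0.03517/0.00416667⌋ = 8.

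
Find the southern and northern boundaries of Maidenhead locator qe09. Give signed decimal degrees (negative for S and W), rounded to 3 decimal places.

-41.000, -40.000

Field Q=16, E=4: +16·20° lon, +4·10° lat → SW at lon 140°, lat -50°.
Square 0, 9: +0·2° lon, +9·1° lat → SW at lon 140°, lat -41°.
Cell spans 2° lon × 1° lat.
south -41.000, north -40.000.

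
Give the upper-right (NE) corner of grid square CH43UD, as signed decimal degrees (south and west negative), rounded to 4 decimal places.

-16.8333, -130.2500

Field C=2, H=7: +2·20° lon, +7·10° lat → SW at lon -140°, lat -20°.
Square 4, 3: +4·2° lon, +3·1° lat → SW at lon -132°, lat -17°.
Subsquare u=20, d=3: +20·0.0833333° lon, +3·0.0416667° lat → SW at lon -130.333°, lat -16.875°.
Cell spans 0.0833333° lon × 0.0416667° lat. NE corner is SW corner plus one full cell.
latitude -16.8333, longitude -130.2500.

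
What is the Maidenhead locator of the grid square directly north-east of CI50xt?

CI60au

Longitude subsquare x = 23; +1 → 24, wraps to 0 = a, carry into square.
Longitude square 5; +1 → 6.
Latitude subsquare t = 19; +1 → 20 = u.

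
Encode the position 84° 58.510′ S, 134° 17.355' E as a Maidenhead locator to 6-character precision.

Shift to the Maidenhead origin (180°W, 90°S): lon 314.2893, lat 5.0248.
Field (20°×10°, letters A–R): lon ⌊314.2893/20⌋ = 15 → P; lat ⌊5.0248/10⌋ = 0 → A.
Square (2°×1°, digits 0–9): lon ⌊14.2893/2⌋ = 7; lat ⌊5.0248/1⌋ = 5.
Subsquare (5′×2.5′, letters a–x): lon ⌊0.2893/0.0833333⌋ = 3 → d; lat ⌊0.0248/0.0416667⌋ = 0 → a.

PA75da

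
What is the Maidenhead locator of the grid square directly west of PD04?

OD94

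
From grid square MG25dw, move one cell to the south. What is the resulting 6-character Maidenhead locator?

MG25dv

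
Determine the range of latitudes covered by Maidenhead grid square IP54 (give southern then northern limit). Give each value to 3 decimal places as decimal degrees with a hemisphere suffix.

Field I=8, P=15: +8·20° lon, +15·10° lat → SW at lon -20°, lat 60°.
Square 5, 4: +5·2° lon, +4·1° lat → SW at lon -10°, lat 64°.
Cell spans 2° lon × 1° lat.
south 64.000° N, north 65.000° N.

64.000° N, 65.000° N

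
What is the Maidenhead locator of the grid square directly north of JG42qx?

JG43qa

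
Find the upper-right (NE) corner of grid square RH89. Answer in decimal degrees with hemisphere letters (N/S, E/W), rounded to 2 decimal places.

10.00° S, 178.00° E

Field R=17, H=7: +17·20° lon, +7·10° lat → SW at lon 160°, lat -20°.
Square 8, 9: +8·2° lon, +9·1° lat → SW at lon 176°, lat -11°.
Cell spans 2° lon × 1° lat. NE corner is SW corner plus one full cell.
latitude 10.00° S, longitude 178.00° E.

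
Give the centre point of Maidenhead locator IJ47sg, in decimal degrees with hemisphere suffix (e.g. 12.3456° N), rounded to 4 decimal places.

7.2708° N, 10.4583° W

Field I=8, J=9: +8·20° lon, +9·10° lat → SW at lon -20°, lat 0°.
Square 4, 7: +4·2° lon, +7·1° lat → SW at lon -12°, lat 7°.
Subsquare s=18, g=6: +18·0.0833333° lon, +6·0.0416667° lat → SW at lon -10.5°, lat 7.25°.
Cell spans 0.0833333° lon × 0.0416667° lat. Centre is SW corner plus half of each.
latitude 7.2708° N, longitude 10.4583° W.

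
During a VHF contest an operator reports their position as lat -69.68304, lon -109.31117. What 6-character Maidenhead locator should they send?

DC50ih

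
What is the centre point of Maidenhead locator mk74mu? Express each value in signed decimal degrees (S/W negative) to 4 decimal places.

14.8542, 75.0417

Field M=12, K=10: +12·20° lon, +10·10° lat → SW at lon 60°, lat 10°.
Square 7, 4: +7·2° lon, +4·1° lat → SW at lon 74°, lat 14°.
Subsquare m=12, u=20: +12·0.0833333° lon, +20·0.0416667° lat → SW at lon 75°, lat 14.8333°.
Cell spans 0.0833333° lon × 0.0416667° lat. Centre is SW corner plus half of each.
latitude 14.8542, longitude 75.0417.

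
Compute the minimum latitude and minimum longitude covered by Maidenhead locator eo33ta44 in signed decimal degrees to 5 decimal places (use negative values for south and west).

53.01667, -92.38333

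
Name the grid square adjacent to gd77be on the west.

Longitude subsquare b = 1; −1 → 0 = a.
The latitude characters are unchanged.

GD77ae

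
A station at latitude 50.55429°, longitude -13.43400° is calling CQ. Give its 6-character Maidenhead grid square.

IO30gn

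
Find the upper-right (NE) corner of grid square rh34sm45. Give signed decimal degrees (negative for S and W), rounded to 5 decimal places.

Field R=17, H=7: +17·20° lon, +7·10° lat → SW at lon 160°, lat -20°.
Square 3, 4: +3·2° lon, +4·1° lat → SW at lon 166°, lat -16°.
Subsquare s=18, m=12: +18·0.0833333° lon, +12·0.0416667° lat → SW at lon 167.5°, lat -15.5°.
Extended square 4, 5: +4·0.00833333° lon, +5·0.00416667° lat → SW at lon 167.533°, lat -15.4792°.
Cell spans 0.00833333° lon × 0.00416667° lat. NE corner is SW corner plus one full cell.
latitude -15.47500, longitude 167.54167.

-15.47500, 167.54167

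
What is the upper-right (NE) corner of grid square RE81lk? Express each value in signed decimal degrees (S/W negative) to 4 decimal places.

Field R=17, E=4: +17·20° lon, +4·10° lat → SW at lon 160°, lat -50°.
Square 8, 1: +8·2° lon, +1·1° lat → SW at lon 176°, lat -49°.
Subsquare l=11, k=10: +11·0.0833333° lon, +10·0.0416667° lat → SW at lon 176.917°, lat -48.5833°.
Cell spans 0.0833333° lon × 0.0416667° lat. NE corner is SW corner plus one full cell.
latitude -48.5417, longitude 177.0000.

-48.5417, 177.0000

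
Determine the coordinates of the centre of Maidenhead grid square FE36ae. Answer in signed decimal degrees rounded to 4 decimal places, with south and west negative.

-43.8125, -73.9583

Field F=5, E=4: +5·20° lon, +4·10° lat → SW at lon -80°, lat -50°.
Square 3, 6: +3·2° lon, +6·1° lat → SW at lon -74°, lat -44°.
Subsquare a=0, e=4: +0·0.0833333° lon, +4·0.0416667° lat → SW at lon -74°, lat -43.8333°.
Cell spans 0.0833333° lon × 0.0416667° lat. Centre is SW corner plus half of each.
latitude -43.8125, longitude -73.9583.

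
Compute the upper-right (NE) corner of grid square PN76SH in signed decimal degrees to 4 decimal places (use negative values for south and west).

46.3333, 135.5833

Field P=15, N=13: +15·20° lon, +13·10° lat → SW at lon 120°, lat 40°.
Square 7, 6: +7·2° lon, +6·1° lat → SW at lon 134°, lat 46°.
Subsquare s=18, h=7: +18·0.0833333° lon, +7·0.0416667° lat → SW at lon 135.5°, lat 46.2917°.
Cell spans 0.0833333° lon × 0.0416667° lat. NE corner is SW corner plus one full cell.
latitude 46.3333, longitude 135.5833.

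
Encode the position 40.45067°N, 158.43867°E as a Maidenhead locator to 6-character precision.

Offset from 180°W / 90°S: lon 338.4387°, lat 130.4507°.
Field (20°×10°, letters A–R): 338.4387/20 → 16 → Q, 130.4507/10 → 13 → N; chars QN.
Square (2°×1°, digits 0–9): 18.4387/2 → 9, 0.4507/1 → 0; chars 90.
Subsquare (5′×2.5′, letters a–x): 0.4387/0.0833333 → 5 → f, 0.4507/0.0416667 → 10 → k; chars fk.

QN90fk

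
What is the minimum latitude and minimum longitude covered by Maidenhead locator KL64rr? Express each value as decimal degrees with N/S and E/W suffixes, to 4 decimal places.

24.7083° N, 33.4167° E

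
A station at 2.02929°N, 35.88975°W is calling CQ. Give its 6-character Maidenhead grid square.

HJ22ba

Offset from 180°W / 90°S: lon 144.1103°, lat 92.0293°.
Field (20°×10°, letters A–R): 144.1103/20 → 7 → H, 92.0293/10 → 9 → J; chars HJ.
Square (2°×1°, digits 0–9): 4.1103/2 → 2, 2.0293/1 → 2; chars 22.
Subsquare (5′×2.5′, letters a–x): 0.1103/0.0833333 → 1 → b, 0.0293/0.0416667 → 0 → a; chars ba.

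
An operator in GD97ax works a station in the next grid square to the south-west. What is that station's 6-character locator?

GD87xw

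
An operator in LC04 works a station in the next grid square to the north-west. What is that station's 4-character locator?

KC95

Longitude square 0; −1 → -1, wraps to 9, carry into field.
Longitude field L = 11; −1 → 10 = K.
Latitude square 4; +1 → 5.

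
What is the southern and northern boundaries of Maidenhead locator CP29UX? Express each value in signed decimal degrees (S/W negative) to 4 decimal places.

Field C=2, P=15: +2·20° lon, +15·10° lat → SW at lon -140°, lat 60°.
Square 2, 9: +2·2° lon, +9·1° lat → SW at lon -136°, lat 69°.
Subsquare u=20, x=23: +20·0.0833333° lon, +23·0.0416667° lat → SW at lon -134.333°, lat 69.9583°.
Cell spans 0.0833333° lon × 0.0416667° lat.
south 69.9583, north 70.0000.

69.9583, 70.0000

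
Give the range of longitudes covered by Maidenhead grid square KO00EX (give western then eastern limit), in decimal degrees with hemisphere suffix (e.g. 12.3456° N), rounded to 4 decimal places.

20.3333° E, 20.4167° E

Field K=10, O=14: +10·20° lon, +14·10° lat → SW at lon 20°, lat 50°.
Square 0, 0: +0·2° lon, +0·1° lat → SW at lon 20°, lat 50°.
Subsquare e=4, x=23: +4·0.0833333° lon, +23·0.0416667° lat → SW at lon 20.3333°, lat 50.9583°.
Cell spans 0.0833333° lon × 0.0416667° lat.
west 20.3333° E, east 20.4167° E.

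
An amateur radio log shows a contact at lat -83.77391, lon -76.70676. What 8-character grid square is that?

FA16pf54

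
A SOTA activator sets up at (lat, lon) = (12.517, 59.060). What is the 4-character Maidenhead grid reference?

LK92

Offset from 180°W / 90°S: lon 239.06°, lat 102.52°.
Field (20°×10°, letters A–R): 239.06/20 → 11 → L, 102.52/10 → 10 → K; chars LK.
Square (2°×1°, digits 0–9): 19.06/2 → 9, 2.52/1 → 2; chars 92.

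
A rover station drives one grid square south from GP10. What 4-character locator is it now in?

GO19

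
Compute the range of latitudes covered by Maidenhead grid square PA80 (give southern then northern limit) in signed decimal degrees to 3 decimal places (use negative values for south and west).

Field P=15, A=0: +15·20° lon, +0·10° lat → SW at lon 120°, lat -90°.
Square 8, 0: +8·2° lon, +0·1° lat → SW at lon 136°, lat -90°.
Cell spans 2° lon × 1° lat.
south -90.000, north -89.000.

-90.000, -89.000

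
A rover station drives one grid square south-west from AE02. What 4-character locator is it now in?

RE91

Longitude square 0; −1 → -1, wraps to 9, carry into field.
Longitude field A = 0; −1 → -1, wraps to 17 = R, wrapping around the antimeridian.
Latitude square 2; −1 → 1.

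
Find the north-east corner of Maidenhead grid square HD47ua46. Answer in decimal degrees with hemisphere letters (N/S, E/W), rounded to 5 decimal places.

52.97083° S, 30.29167° W

Field H=7, D=3: +7·20° lon, +3·10° lat → SW at lon -40°, lat -60°.
Square 4, 7: +4·2° lon, +7·1° lat → SW at lon -32°, lat -53°.
Subsquare u=20, a=0: +20·0.0833333° lon, +0·0.0416667° lat → SW at lon -30.3333°, lat -53°.
Extended square 4, 6: +4·0.00833333° lon, +6·0.00416667° lat → SW at lon -30.3°, lat -52.975°.
Cell spans 0.00833333° lon × 0.00416667° lat. NE corner is SW corner plus one full cell.
latitude 52.97083° S, longitude 30.29167° W.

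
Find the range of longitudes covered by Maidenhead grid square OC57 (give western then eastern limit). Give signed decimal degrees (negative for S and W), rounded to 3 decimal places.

110.000, 112.000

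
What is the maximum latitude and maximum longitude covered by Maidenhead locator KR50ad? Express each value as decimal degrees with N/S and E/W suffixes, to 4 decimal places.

80.1667° N, 30.0833° E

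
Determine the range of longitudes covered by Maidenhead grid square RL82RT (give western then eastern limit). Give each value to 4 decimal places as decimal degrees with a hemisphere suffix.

177.4167° E, 177.5000° E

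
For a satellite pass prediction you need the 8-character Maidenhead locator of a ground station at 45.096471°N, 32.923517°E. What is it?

Offset from 180°W / 90°S: lon 212.92352°, lat 135.09647°.
Field (20°×10°, letters A–R): 212.92352/20 → 10 → K, 135.09647/10 → 13 → N; chars KN.
Square (2°×1°, digits 0–9): 12.92352/2 → 6, 5.09647/1 → 5; chars 65.
Subsquare (5′×2.5′, letters a–x): 0.92352/0.0833333 → 11 → l, 0.09647/0.0416667 → 2 → c; chars lc.
Extended square (30″×15″, digits 0–9): 0.00685/0.00833333 → 0, 0.01314/0.00416667 → 3; chars 03.

KN65lc03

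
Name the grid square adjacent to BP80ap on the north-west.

Longitude subsquare a = 0; −1 → -1, wraps to 23 = x, carry into square.
Longitude square 8; −1 → 7.
Latitude subsquare p = 15; +1 → 16 = q.

BP70xq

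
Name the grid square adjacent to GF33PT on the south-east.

GF33qs

Longitude subsquare p = 15; +1 → 16 = q.
Latitude subsquare t = 19; −1 → 18 = s.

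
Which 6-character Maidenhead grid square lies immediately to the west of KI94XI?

KI94wi

Longitude subsquare x = 23; −1 → 22 = w.
The latitude characters are unchanged.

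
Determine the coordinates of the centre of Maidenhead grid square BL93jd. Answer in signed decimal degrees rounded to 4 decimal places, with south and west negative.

Field B=1, L=11: +1·20° lon, +11·10° lat → SW at lon -160°, lat 20°.
Square 9, 3: +9·2° lon, +3·1° lat → SW at lon -142°, lat 23°.
Subsquare j=9, d=3: +9·0.0833333° lon, +3·0.0416667° lat → SW at lon -141.25°, lat 23.125°.
Cell spans 0.0833333° lon × 0.0416667° lat. Centre is SW corner plus half of each.
latitude 23.1458, longitude -141.2083.

23.1458, -141.2083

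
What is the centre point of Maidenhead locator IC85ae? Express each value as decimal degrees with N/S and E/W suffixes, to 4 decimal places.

64.8125° S, 3.9583° W

Field I=8, C=2: +8·20° lon, +2·10° lat → SW at lon -20°, lat -70°.
Square 8, 5: +8·2° lon, +5·1° lat → SW at lon -4°, lat -65°.
Subsquare a=0, e=4: +0·0.0833333° lon, +4·0.0416667° lat → SW at lon -4°, lat -64.8333°.
Cell spans 0.0833333° lon × 0.0416667° lat. Centre is SW corner plus half of each.
latitude 64.8125° S, longitude 3.9583° W.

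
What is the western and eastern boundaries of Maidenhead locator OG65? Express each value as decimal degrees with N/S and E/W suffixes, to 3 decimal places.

112.000° E, 114.000° E

Field O=14, G=6: +14·20° lon, +6·10° lat → SW at lon 100°, lat -30°.
Square 6, 5: +6·2° lon, +5·1° lat → SW at lon 112°, lat -25°.
Cell spans 2° lon × 1° lat.
west 112.000° E, east 114.000° E.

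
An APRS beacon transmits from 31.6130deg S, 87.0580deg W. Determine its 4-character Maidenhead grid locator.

EF68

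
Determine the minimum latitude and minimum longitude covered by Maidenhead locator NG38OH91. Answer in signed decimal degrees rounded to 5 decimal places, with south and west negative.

Field N=13, G=6: +13·20° lon, +6·10° lat → SW at lon 80°, lat -30°.
Square 3, 8: +3·2° lon, +8·1° lat → SW at lon 86°, lat -22°.
Subsquare o=14, h=7: +14·0.0833333° lon, +7·0.0416667° lat → SW at lon 87.1667°, lat -21.7083°.
Extended square 9, 1: +9·0.00833333° lon, +1·0.00416667° lat → SW at lon 87.2417°, lat -21.7042°.
latitude -21.70417, longitude 87.24167.

-21.70417, 87.24167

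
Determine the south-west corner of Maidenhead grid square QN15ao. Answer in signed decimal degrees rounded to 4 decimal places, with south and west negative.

45.5833, 142.0000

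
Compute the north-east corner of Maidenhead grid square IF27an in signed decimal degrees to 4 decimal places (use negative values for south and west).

-32.4167, -15.9167

Field I=8, F=5: +8·20° lon, +5·10° lat → SW at lon -20°, lat -40°.
Square 2, 7: +2·2° lon, +7·1° lat → SW at lon -16°, lat -33°.
Subsquare a=0, n=13: +0·0.0833333° lon, +13·0.0416667° lat → SW at lon -16°, lat -32.4583°.
Cell spans 0.0833333° lon × 0.0416667° lat. NE corner is SW corner plus one full cell.
latitude -32.4167, longitude -15.9167.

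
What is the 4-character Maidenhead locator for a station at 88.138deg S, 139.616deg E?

PA91

Add 180° to longitude and 90° to latitude: 319.62, 1.86.
Field: lon ⌊319.62/20⌋ = 15 → P; lat ⌊1.86/10⌋ = 0 → A.
Square: lon ⌊19.62/2⌋ = 9; lat ⌊1.86/1⌋ = 1.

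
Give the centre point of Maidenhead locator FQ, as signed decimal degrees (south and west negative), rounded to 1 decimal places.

Field F=5, Q=16: +5·20° lon, +16·10° lat → SW at lon -80°, lat 70°.
Cell spans 20° lon × 10° lat. Centre is SW corner plus half of each.
latitude 75.0, longitude -70.0.

75.0, -70.0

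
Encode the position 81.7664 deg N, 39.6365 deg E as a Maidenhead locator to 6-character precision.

Add 180° to longitude and 90° to latitude: 219.6365, 171.7664.
Field: lon ⌊219.6365/20⌋ = 10 → K; lat ⌊171.7664/10⌋ = 17 → R.
Square: lon ⌊19.6365/2⌋ = 9; lat ⌊1.7664/1⌋ = 1.
Subsquare: lon ⌊1.6365/0.0833333⌋ = 19 → t; lat ⌊0.7664/0.0416667⌋ = 18 → s.

KR91ts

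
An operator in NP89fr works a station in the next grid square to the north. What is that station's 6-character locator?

NP89fs

Latitude subsquare r = 17; +1 → 18 = s.
The longitude characters are unchanged.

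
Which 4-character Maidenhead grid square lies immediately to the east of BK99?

CK09

Longitude square 9; +1 → 10, wraps to 0, carry into field.
Longitude field B = 1; +1 → 2 = C.
The latitude characters are unchanged.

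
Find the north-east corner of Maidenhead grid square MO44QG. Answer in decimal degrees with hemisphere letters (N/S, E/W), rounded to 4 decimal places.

54.2917° N, 69.4167° E

Field M=12, O=14: +12·20° lon, +14·10° lat → SW at lon 60°, lat 50°.
Square 4, 4: +4·2° lon, +4·1° lat → SW at lon 68°, lat 54°.
Subsquare q=16, g=6: +16·0.0833333° lon, +6·0.0416667° lat → SW at lon 69.3333°, lat 54.25°.
Cell spans 0.0833333° lon × 0.0416667° lat. NE corner is SW corner plus one full cell.
latitude 54.2917° N, longitude 69.4167° E.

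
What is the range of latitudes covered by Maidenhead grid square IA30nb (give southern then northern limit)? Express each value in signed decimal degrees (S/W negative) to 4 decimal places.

-89.9583, -89.9167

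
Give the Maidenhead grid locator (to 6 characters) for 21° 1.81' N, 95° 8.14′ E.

NL71na

Offset from 180°W / 90°S: lon 275.1357°, lat 111.0302°.
Field (20°×10°, letters A–R): lon ⌊275.1357/20⌋ = 13 → N; lat ⌊111.0302/10⌋ = 11 → L.
Square (2°×1°, digits 0–9): lon ⌊15.1357/2⌋ = 7; lat ⌊1.0302/1⌋ = 1.
Subsquare (5′×2.5′, letters a–x): lon ⌊1.1357/0.0833333⌋ = 13 → n; lat ⌊0.0302/0.0416667⌋ = 0 → a.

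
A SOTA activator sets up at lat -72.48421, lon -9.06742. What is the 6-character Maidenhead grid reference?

IB57lm

Shift to the Maidenhead origin (180°W, 90°S): lon 170.9326, lat 17.5158.
Field (20°×10°, letters A–R): lon ⌊170.9326/20⌋ = 8 → I; lat ⌊17.5158/10⌋ = 1 → B.
Square (2°×1°, digits 0–9): lon ⌊10.9326/2⌋ = 5; lat ⌊7.5158/1⌋ = 7.
Subsquare (5′×2.5′, letters a–x): lon ⌊0.9326/0.0833333⌋ = 11 → l; lat ⌊0.5158/0.0416667⌋ = 12 → m.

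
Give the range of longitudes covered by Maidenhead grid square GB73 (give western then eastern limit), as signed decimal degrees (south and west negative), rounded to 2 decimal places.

-46.00, -44.00

Field G=6, B=1: +6·20° lon, +1·10° lat → SW at lon -60°, lat -80°.
Square 7, 3: +7·2° lon, +3·1° lat → SW at lon -46°, lat -77°.
Cell spans 2° lon × 1° lat.
west -46.00, east -44.00.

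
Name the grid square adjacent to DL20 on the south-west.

Longitude square 2; −1 → 1.
Latitude square 0; −1 → -1, wraps to 9, carry into field.
Latitude field L = 11; −1 → 10 = K.

DK19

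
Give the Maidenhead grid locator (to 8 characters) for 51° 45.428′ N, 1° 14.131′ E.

Shift to the Maidenhead origin (180°W, 90°S): lon 181.23552, lat 141.75713.
Field: lon ⌊181.23552/20⌋ = 9 → J; lat ⌊141.75713/10⌋ = 14 → O.
Square: lon ⌊1.23552/2⌋ = 0; lat ⌊1.75713/1⌋ = 1.
Subsquare: lon ⌊1.23552/0.0833333⌋ = 14 → o; lat ⌊0.75713/0.0416667⌋ = 18 → s.
Extended square: lon ⌊0.06885/0.00833333⌋ = 8; lat ⌊0.00713/0.00416667⌋ = 1.

JO01os81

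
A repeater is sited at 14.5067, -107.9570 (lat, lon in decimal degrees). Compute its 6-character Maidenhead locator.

Shift to the Maidenhead origin (180°W, 90°S): lon 72.0430, lat 104.5067.
Field: 72.0430/20 → 3 → D, 104.5067/10 → 10 → K; chars DK.
Square: 12.0430/2 → 6, 4.5067/1 → 4; chars 64.
Subsquare: 0.0430/0.0833333 → 0 → a, 0.5067/0.0416667 → 12 → m; chars am.

DK64am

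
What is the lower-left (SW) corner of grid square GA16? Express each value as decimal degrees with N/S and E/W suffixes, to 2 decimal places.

84.00° S, 58.00° W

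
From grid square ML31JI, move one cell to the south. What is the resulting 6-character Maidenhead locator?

ML31jh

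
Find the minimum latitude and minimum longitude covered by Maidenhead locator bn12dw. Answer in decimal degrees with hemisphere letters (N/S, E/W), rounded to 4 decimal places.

42.9167° N, 157.7500° W

Field B=1, N=13: +1·20° lon, +13·10° lat → SW at lon -160°, lat 40°.
Square 1, 2: +1·2° lon, +2·1° lat → SW at lon -158°, lat 42°.
Subsquare d=3, w=22: +3·0.0833333° lon, +22·0.0416667° lat → SW at lon -157.75°, lat 42.9167°.
latitude 42.9167° N, longitude 157.7500° W.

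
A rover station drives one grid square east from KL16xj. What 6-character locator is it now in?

KL26aj

Longitude subsquare x = 23; +1 → 24, wraps to 0 = a, carry into square.
Longitude square 1; +1 → 2.
The latitude characters are unchanged.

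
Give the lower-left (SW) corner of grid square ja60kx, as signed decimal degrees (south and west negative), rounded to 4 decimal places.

-89.0417, 12.8333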